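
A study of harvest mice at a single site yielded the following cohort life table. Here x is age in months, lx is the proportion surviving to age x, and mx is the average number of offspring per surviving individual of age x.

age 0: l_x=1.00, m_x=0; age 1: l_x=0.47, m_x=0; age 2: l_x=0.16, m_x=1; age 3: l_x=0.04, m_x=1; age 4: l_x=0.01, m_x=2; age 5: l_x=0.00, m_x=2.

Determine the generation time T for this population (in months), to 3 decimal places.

2.364

lx·mx: 0, 0, 0.16, 0.04, 0.02, 0 → R0 = 0.22
x·lx·mx: 0, 0, 0.32, 0.12, 0.08, 0 → Σ = 0.52
T = 0.52 / 0.22 = 2.363636… → 2.364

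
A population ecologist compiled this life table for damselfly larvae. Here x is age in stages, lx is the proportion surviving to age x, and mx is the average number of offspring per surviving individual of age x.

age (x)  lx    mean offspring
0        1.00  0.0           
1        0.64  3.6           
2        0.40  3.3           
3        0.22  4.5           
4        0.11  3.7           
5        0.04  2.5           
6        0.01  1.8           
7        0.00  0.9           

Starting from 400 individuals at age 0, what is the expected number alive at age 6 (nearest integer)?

Expected survivors = N0 · l_6 = 400 × 0.01 = 4 → 4

4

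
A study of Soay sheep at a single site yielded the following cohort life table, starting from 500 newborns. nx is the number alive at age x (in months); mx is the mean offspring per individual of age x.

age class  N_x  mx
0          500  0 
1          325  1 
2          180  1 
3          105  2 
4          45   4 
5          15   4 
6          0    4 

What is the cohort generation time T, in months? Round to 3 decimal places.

2.445

lx = nx/n0 = nx/500: 1, 0.65, 0.36, 0.21, 0.09, 0.03, 0
lx·mx: 0, 0.65, 0.36, 0.42, 0.36, 0.12, 0 → R0 = 1.91
x·lx·mx: 0, 0.65, 0.72, 1.26, 1.44, 0.6, 0 → Σ = 4.67
T = 4.67 / 1.91 = 2.445026… → 2.445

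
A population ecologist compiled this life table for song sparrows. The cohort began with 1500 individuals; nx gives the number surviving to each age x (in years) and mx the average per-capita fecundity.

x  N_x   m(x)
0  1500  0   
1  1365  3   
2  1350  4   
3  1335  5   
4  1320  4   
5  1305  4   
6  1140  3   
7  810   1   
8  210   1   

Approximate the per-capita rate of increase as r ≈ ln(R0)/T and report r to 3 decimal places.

0.857

lx = nx/n0 = nx/1500: 1, 0.91, 0.9, 0.89, 0.88, 0.87, 0.76, 0.54, 0.14
R0 = Σ lx·mx = 0 + 2.73 + 3.6 + 4.45 + 3.52 + 3.48 + 2.28 + 0.54 + 0.14 = 20.74
Σ x·lx·mx = 73.34; T = 73.34/20.74 = 3.53616…
r ≈ ln(R0)/T = ln(20.74)/3.53616… = 0.85744… → 0.857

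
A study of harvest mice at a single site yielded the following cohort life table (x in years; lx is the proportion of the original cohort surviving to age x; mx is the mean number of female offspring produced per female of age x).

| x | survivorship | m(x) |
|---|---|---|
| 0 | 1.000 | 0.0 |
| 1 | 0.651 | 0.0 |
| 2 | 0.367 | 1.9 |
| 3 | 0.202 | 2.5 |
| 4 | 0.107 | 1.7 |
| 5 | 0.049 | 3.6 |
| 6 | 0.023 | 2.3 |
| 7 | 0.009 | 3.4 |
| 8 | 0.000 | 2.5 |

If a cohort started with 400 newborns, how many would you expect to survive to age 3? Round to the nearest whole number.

81

Expected survivors = N0 · l_3 = 400 × 0.202 = 80.8 → 81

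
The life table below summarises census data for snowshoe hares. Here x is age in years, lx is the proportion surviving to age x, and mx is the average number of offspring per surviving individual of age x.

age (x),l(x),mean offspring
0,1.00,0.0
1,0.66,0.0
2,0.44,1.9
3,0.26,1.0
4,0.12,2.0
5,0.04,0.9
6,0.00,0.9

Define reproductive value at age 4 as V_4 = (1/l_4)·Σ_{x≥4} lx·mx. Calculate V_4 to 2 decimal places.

lx·mx for x ≥ 4: 0.24, 0.036, 0 → sum = 0.276
V_4 = 0.276 / l_4 = 0.276 / 0.12 = 2.3 → 2.30

2.30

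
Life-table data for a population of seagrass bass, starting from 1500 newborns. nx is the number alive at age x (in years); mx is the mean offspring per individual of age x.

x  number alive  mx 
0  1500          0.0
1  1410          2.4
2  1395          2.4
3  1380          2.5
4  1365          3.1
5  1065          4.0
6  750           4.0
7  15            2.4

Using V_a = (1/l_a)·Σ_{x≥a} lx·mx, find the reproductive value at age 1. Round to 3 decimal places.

lx = nx/n0 = nx/1500: 1, 0.94, 0.93, 0.92, 0.91, 0.71, 0.5, 0.01
lx·mx for x ≥ 1: 2.256, 2.232, 2.3, 2.821, 2.84, 2, 0.024 → sum = 14.473
V_1 = 14.473 / l_1 = 14.473 / 0.94 = 15.396809… → 15.397

15.397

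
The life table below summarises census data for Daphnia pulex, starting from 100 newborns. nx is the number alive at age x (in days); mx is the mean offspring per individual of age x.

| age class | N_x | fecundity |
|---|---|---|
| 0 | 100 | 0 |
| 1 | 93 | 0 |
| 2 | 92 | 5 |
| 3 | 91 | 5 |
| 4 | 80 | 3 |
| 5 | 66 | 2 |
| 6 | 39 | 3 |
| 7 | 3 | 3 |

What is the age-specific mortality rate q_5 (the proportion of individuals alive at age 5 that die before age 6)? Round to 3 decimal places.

lx = nx/n0 = nx/100: 1, 0.93, 0.92, 0.91, 0.8, 0.66, 0.39, 0.03
q_5 = (l_5 − l_6) / l_5 = (0.66 − 0.39) / 0.66
     = 0.27 / 0.66 = 0.409091… → 0.409

0.409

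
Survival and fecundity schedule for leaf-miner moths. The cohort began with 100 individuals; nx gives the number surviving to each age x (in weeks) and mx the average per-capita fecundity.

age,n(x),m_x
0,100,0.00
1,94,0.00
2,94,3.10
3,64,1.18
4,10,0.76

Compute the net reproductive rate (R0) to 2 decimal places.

3.75

lx = nx/n0 = nx/100: 1, 0.94, 0.94, 0.64, 0.1
lx·mx by age: 0, 0, 2.914, 0.7552, 0.076
R0 = Σ lx·mx = 3.7452 → 3.75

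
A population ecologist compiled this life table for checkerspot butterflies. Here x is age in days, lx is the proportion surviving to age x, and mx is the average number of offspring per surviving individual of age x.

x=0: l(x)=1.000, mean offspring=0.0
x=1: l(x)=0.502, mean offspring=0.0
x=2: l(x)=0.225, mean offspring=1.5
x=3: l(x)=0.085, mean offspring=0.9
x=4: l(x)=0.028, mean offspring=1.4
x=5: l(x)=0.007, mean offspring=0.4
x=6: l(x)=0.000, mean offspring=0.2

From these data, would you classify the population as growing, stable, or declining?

R0 = Σ lx·mx = 0 + 0 + 0.3375 + 0.0765 + 0.0392 + 0.0028 + 0 = 0.456
R0 < 1, so the population is declining.

declining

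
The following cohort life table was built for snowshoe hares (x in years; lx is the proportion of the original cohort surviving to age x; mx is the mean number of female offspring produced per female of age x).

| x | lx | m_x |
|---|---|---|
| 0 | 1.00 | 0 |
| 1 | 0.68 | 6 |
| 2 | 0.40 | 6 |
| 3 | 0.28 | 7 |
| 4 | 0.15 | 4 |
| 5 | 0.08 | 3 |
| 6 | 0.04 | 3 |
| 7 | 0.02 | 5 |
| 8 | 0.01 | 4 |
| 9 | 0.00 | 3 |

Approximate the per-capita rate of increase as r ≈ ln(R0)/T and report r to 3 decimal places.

R0 = Σ lx·mx = 0 + 4.08 + 2.4 + 1.96 + 0.6 + 0.24 + 0.12 + 0.1 + 0.04 + 0 = 9.54
Σ x·lx·mx = 20.1; T = 20.1/9.54 = 2.10692…
r ≈ ln(R0)/T = ln(9.54)/2.10692… = 1.07052… → 1.071

1.071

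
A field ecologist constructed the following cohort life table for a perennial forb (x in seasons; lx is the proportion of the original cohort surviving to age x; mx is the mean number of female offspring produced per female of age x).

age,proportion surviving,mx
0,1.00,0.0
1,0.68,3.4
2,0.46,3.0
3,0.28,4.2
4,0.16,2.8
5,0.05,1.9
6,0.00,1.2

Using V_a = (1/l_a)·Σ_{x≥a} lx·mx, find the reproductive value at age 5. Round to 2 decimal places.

1.90

lx·mx for x ≥ 5: 0.095, 0 → sum = 0.095
V_5 = 0.095 / l_5 = 0.095 / 0.05 = 1.9 → 1.90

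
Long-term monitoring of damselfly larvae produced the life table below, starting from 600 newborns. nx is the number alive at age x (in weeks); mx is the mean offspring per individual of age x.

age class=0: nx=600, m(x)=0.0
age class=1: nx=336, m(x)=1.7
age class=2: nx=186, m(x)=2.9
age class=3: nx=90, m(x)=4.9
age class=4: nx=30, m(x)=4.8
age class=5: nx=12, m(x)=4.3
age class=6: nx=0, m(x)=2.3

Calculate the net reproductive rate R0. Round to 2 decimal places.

2.91

lx = nx/n0 = nx/600: 1, 0.56, 0.31, 0.15, 0.05, 0.02, 0
lx·mx by age: 0, 0.952, 0.899, 0.735, 0.24, 0.086, 0
R0 = Σ lx·mx = 2.912 → 2.91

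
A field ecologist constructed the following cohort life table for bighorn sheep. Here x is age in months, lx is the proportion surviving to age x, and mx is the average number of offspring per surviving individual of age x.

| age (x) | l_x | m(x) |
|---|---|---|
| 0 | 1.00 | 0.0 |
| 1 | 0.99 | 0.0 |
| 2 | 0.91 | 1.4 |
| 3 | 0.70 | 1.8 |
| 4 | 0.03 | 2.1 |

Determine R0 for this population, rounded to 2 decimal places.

lx·mx by age: 0, 0, 1.274, 1.26, 0.063
R0 = Σ lx·mx = 2.597 → 2.60

2.60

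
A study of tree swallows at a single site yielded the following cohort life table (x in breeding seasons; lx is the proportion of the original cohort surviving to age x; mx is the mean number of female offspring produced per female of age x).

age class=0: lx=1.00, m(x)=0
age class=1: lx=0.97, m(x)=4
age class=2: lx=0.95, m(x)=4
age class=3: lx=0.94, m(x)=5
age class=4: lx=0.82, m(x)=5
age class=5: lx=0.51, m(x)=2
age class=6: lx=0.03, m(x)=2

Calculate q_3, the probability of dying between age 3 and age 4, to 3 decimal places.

0.128

q_3 = (l_3 − l_4) / l_3 = (0.94 − 0.82) / 0.94
     = 0.12 / 0.94 = 0.12766… → 0.128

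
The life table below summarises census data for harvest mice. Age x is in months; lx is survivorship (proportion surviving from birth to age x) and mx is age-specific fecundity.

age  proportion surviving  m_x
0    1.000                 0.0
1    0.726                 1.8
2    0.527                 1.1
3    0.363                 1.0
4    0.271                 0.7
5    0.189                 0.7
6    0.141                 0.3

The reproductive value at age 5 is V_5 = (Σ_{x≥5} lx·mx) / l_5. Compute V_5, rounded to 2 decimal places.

lx·mx for x ≥ 5: 0.1323, 0.0423 → sum = 0.1746
V_5 = 0.1746 / l_5 = 0.1746 / 0.189 = 0.92381… → 0.92

0.92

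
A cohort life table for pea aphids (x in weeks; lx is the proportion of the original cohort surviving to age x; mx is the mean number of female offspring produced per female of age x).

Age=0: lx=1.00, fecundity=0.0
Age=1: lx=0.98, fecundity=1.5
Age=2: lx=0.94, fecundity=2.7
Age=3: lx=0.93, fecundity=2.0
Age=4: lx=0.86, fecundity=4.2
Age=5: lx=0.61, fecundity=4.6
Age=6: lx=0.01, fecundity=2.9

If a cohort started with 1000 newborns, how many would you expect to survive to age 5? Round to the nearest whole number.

Expected survivors = N0 · l_5 = 1000 × 0.61 = 610 → 610

610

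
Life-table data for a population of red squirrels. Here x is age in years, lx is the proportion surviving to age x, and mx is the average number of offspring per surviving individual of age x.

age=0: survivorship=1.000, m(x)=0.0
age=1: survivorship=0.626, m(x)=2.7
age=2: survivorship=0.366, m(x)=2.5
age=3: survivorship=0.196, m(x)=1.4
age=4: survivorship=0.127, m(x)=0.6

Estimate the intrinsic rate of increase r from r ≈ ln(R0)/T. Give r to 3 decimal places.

0.689

R0 = Σ lx·mx = 0 + 1.6902 + 0.915 + 0.2744 + 0.0762 = 2.9558
Σ x·lx·mx = 4.6482; T = 4.6482/2.9558 = 1.57257…
r ≈ ln(R0)/T = ln(2.9558)/1.57257… = 0.68917… → 0.689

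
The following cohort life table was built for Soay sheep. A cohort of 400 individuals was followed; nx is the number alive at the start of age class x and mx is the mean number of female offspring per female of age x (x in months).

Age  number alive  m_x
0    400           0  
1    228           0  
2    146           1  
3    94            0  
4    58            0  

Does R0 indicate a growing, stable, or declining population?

lx = nx/n0 = nx/400: 1, 0.57, 0.365, 0.235, 0.145
R0 = Σ lx·mx = 0 + 0 + 0.365 + 0 + 0 = 0.365
R0 < 1, so the population is declining.

declining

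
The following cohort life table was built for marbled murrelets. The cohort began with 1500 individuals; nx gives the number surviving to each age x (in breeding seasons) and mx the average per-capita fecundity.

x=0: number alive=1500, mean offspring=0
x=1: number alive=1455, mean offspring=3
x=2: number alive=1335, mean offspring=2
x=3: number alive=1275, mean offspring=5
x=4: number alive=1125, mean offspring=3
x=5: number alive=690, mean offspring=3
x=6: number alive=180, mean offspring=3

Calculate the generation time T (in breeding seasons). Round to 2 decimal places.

lx = nx/n0 = nx/1500: 1, 0.97, 0.89, 0.85, 0.75, 0.46, 0.12
lx·mx: 0, 2.91, 1.78, 4.25, 2.25, 1.38, 0.36 → R0 = 12.93
x·lx·mx: 0, 2.91, 3.56, 12.75, 9, 6.9, 2.16 → Σ = 37.28
T = 37.28 / 12.93 = 2.883217… → 2.88

2.88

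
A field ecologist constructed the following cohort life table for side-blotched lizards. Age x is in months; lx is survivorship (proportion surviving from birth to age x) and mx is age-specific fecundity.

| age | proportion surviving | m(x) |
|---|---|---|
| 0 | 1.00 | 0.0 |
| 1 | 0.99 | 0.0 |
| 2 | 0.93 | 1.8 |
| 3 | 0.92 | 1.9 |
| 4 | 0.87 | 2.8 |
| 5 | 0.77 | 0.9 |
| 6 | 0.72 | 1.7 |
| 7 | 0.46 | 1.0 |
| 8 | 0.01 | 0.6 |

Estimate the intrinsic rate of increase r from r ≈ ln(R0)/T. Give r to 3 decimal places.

R0 = Σ lx·mx = 0 + 0 + 1.674 + 1.748 + 2.436 + 0.693 + 1.224 + 0.46 + 0.006 = 8.241
Σ x·lx·mx = 32.413; T = 32.413/8.241 = 3.93314…
r ≈ ln(R0)/T = ln(8.241)/3.93314… = 0.53624… → 0.536

0.536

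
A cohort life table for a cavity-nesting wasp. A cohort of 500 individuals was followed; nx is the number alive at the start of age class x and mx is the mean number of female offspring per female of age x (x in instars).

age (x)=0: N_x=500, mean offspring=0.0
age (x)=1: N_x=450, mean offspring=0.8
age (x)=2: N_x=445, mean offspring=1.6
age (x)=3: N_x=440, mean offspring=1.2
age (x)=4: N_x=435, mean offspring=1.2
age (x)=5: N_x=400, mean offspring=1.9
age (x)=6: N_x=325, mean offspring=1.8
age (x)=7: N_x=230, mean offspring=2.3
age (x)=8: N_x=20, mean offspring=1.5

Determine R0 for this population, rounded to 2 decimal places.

8.05

lx = nx/n0 = nx/500: 1, 0.9, 0.89, 0.88, 0.87, 0.8, 0.65, 0.46, 0.04
lx·mx by age: 0, 0.72, 1.424, 1.056, 1.044, 1.52, 1.17, 1.058, 0.06
R0 = Σ lx·mx = 8.052 → 8.05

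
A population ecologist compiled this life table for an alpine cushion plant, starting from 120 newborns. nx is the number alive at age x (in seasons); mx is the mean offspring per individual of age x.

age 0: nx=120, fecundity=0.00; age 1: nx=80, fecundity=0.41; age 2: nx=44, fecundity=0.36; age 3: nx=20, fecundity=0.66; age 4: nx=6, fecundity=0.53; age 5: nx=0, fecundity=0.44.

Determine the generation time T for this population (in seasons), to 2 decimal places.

lx = nx/n0 = nx/120: 1, 0.66667…, 0.36667…, 0.16667…, 0.05, 0
lx·mx: 0, 0.273333…, 0.132…, 0.11…, 0.0265, 0 → R0 = 0.541833…
x·lx·mx: 0, 0.273333…, 0.264…, 0.33…, 0.106, 0 → Σ = 0.973333…
T = 0.973333… / 0.541833… = 1.79637… → 1.80

1.80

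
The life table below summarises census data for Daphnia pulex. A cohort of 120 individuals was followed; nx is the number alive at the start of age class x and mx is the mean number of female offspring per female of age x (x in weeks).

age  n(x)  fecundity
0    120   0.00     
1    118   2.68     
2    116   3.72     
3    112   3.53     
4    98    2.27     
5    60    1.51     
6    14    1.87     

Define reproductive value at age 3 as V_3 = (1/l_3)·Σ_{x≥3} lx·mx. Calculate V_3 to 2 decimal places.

lx = nx/n0 = nx/120: 1, 0.98333…, 0.96667…, 0.93333…, 0.81667…, 0.5, 0.11667…
lx·mx for x ≥ 3: 3.294667…, 1.853833…, 0.755, 0.218167… → sum = 6.121667…
V_3 = 6.121667… / l_3 = 6.121667… / 0.933333… = 6.558929… → 6.56

6.56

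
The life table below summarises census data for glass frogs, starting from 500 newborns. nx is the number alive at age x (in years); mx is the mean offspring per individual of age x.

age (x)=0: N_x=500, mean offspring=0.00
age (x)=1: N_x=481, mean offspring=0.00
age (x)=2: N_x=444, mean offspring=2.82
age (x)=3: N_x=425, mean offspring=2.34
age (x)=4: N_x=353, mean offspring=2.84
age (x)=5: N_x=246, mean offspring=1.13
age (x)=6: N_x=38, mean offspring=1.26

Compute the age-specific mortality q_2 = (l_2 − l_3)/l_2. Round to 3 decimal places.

0.043

lx = nx/n0 = nx/500: 1, 0.962, 0.888, 0.85, 0.706, 0.492, 0.076
q_2 = (l_2 − l_3) / l_2 = (0.888 − 0.85) / 0.888
     = 0.038 / 0.888 = 0.042793… → 0.043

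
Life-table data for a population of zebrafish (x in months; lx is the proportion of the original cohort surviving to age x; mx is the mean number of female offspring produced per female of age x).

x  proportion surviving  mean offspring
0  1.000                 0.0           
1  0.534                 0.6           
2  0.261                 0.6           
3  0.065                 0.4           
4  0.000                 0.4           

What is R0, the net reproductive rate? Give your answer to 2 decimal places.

lx·mx by age: 0, 0.3204, 0.1566, 0.026, 0
R0 = Σ lx·mx = 0.503 → 0.50

0.50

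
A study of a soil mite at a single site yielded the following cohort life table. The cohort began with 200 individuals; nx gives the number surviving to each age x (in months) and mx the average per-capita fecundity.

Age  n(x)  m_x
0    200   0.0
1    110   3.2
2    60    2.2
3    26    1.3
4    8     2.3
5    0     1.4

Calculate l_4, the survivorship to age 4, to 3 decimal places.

0.040

l_4 = n_4/n_0 = 8/200 = 0.04 → 0.040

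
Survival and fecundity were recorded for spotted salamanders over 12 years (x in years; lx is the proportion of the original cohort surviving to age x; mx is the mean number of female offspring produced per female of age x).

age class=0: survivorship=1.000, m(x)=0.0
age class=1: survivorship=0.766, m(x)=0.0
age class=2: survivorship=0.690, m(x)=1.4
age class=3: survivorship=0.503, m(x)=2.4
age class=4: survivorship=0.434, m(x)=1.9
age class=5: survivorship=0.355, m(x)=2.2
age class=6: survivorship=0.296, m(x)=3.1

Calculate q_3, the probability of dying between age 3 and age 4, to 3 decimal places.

q_3 = (l_3 − l_4) / l_3 = (0.503 − 0.434) / 0.503
     = 0.069 / 0.503 = 0.137177… → 0.137

0.137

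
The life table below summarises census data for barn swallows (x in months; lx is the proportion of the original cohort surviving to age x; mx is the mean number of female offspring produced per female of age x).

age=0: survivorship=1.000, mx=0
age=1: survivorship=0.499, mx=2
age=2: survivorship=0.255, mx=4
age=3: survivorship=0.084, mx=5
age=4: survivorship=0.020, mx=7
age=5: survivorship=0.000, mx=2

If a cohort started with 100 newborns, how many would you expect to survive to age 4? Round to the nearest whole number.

2

Expected survivors = N0 · l_4 = 100 × 0.020 = 2 → 2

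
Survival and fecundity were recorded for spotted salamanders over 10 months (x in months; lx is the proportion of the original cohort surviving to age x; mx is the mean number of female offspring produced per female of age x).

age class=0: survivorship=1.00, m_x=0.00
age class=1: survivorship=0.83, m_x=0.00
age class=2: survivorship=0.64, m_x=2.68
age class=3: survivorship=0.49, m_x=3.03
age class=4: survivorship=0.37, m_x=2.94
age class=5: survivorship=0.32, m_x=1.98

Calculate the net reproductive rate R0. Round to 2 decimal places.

4.92

lx·mx by age: 0, 0, 1.7152, 1.4847, 1.0878, 0.6336
R0 = Σ lx·mx = 4.9213 → 4.92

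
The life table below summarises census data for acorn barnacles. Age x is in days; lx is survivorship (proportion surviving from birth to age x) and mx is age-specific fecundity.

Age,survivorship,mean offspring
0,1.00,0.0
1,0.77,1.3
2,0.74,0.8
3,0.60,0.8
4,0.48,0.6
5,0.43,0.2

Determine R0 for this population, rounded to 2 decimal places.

lx·mx by age: 0, 1.001, 0.592, 0.48, 0.288, 0.086
R0 = Σ lx·mx = 2.447 → 2.45

2.45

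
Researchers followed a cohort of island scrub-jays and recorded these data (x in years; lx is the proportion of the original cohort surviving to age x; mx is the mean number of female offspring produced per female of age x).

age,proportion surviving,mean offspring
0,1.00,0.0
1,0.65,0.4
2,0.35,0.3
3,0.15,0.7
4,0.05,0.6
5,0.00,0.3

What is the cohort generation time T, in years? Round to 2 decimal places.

1.81

lx·mx: 0, 0.26, 0.105, 0.105, 0.03, 0 → R0 = 0.5
x·lx·mx: 0, 0.26, 0.21, 0.315, 0.12, 0 → Σ = 0.905
T = 0.905 / 0.5 = 1.81 → 1.81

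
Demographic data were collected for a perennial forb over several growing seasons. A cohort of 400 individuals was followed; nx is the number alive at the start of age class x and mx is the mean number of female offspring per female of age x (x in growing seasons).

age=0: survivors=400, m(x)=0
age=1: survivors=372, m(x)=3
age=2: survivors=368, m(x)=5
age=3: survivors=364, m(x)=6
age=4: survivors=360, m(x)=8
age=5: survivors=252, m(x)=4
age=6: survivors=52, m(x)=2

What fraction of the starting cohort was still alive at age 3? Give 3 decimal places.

0.910

l_3 = n_3/n_0 = 364/400 = 0.91 → 0.910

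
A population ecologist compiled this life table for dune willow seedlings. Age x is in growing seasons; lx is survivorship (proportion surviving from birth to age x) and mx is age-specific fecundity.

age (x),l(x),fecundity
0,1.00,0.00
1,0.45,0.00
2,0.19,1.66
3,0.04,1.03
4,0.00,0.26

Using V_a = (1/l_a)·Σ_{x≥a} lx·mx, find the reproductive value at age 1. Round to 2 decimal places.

0.79

lx·mx for x ≥ 1: 0, 0.3154, 0.0412, 0 → sum = 0.3566
V_1 = 0.3566 / l_1 = 0.3566 / 0.45 = 0.792444… → 0.79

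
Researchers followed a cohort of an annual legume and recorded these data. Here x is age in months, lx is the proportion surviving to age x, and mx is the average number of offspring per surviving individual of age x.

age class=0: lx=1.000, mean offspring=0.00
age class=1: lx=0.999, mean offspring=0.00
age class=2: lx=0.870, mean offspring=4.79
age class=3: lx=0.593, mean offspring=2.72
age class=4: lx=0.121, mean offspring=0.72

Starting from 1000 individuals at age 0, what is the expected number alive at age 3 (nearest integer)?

Expected survivors = N0 · l_3 = 1000 × 0.593 = 593 → 593

593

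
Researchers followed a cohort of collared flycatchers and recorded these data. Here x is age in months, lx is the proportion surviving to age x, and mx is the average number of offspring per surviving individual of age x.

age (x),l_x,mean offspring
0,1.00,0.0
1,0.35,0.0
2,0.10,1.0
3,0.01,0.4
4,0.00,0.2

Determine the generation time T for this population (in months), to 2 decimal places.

lx·mx: 0, 0, 0.1, 0.004, 0 → R0 = 0.104
x·lx·mx: 0, 0, 0.2, 0.012, 0 → Σ = 0.212
T = 0.212 / 0.104 = 2.038462… → 2.04

2.04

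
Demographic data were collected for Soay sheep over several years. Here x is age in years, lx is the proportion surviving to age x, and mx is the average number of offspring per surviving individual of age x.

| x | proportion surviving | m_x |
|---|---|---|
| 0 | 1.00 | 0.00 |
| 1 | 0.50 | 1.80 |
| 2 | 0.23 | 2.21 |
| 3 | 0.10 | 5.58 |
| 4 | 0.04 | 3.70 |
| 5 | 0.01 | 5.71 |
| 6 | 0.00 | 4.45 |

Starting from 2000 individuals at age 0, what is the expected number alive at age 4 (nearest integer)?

Expected survivors = N0 · l_4 = 2000 × 0.04 = 80 → 80

80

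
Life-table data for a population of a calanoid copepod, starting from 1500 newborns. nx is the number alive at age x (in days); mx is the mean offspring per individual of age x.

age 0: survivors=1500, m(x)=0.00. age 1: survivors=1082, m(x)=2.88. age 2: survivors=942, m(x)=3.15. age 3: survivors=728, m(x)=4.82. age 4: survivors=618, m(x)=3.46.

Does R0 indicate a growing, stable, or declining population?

lx = nx/n0 = nx/1500: 1, 0.72133…, 0.628, 0.48533…, 0.412
R0 = Σ lx·mx = 0 + 2.07744… + 1.9782 + 2.339307… + 1.42552 = 7.820467…
R0 > 1, so the population is growing.

growing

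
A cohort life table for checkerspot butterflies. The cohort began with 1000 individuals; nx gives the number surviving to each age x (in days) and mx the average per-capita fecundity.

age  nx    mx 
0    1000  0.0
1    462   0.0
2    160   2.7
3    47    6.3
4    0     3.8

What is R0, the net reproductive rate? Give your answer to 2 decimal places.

0.73

lx = nx/n0 = nx/1000: 1, 0.462, 0.16, 0.047, 0
lx·mx by age: 0, 0, 0.432, 0.2961, 0
R0 = Σ lx·mx = 0.7281 → 0.73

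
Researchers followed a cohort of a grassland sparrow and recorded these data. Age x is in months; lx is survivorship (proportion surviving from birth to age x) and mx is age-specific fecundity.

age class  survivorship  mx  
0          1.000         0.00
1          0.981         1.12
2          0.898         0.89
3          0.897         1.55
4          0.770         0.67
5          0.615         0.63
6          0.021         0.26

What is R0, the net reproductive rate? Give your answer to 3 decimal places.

lx·mx by age: 0, 1.09872, 0.79922, 1.39035, 0.5159, 0.38745, 0.00546
R0 = Σ lx·mx = 4.1971 → 4.197

4.197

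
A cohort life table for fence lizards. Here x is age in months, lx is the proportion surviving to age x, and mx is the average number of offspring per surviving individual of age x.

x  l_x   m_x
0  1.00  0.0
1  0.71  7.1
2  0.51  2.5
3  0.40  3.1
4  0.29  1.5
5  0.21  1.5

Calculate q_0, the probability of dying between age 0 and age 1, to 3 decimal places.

q_0 = (l_0 − l_1) / l_0 = (1 − 0.71) / 1
     = 0.29 / 1 = 0.29 → 0.290

0.290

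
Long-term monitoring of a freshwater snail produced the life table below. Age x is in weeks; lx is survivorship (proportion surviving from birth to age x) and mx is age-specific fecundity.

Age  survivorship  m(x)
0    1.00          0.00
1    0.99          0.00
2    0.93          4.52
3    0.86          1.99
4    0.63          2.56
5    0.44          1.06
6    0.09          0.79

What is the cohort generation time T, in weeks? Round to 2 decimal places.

2.82

lx·mx: 0, 0, 4.2036, 1.7114, 1.6128, 0.4664, 0.0711 → R0 = 8.0653
x·lx·mx: 0, 0, 8.4072, 5.1342, 6.4512, 2.332, 0.4266 → Σ = 22.7512
T = 22.7512 / 8.0653 = 2.820875… → 2.82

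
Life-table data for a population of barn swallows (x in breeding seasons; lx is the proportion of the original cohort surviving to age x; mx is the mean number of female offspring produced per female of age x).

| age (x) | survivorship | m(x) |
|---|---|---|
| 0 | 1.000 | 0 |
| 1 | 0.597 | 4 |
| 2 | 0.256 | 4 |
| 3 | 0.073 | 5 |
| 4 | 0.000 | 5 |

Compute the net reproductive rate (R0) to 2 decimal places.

lx·mx by age: 0, 2.388, 1.024, 0.365, 0
R0 = Σ lx·mx = 3.777 → 3.78

3.78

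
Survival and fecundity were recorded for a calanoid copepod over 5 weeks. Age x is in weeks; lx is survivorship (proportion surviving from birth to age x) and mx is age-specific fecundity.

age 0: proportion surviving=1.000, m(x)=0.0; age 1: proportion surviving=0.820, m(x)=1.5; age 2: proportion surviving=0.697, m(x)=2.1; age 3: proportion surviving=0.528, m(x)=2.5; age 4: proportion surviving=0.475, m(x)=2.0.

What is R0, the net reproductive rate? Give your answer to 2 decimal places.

lx·mx by age: 0, 1.23, 1.4637, 1.32, 0.95
R0 = Σ lx·mx = 4.9637 → 4.96

4.96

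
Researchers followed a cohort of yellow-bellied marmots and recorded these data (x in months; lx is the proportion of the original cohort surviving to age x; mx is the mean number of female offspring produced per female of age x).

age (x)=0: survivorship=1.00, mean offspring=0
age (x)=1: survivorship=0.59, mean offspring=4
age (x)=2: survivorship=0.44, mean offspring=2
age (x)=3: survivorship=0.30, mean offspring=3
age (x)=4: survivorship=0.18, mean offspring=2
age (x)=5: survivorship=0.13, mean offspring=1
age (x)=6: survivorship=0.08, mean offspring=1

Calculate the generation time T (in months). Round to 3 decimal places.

lx·mx: 0, 2.36, 0.88, 0.9, 0.36, 0.13, 0.08 → R0 = 4.71
x·lx·mx: 0, 2.36, 1.76, 2.7, 1.44, 0.65, 0.48 → Σ = 9.39
T = 9.39 / 4.71 = 1.993631… → 1.994

1.994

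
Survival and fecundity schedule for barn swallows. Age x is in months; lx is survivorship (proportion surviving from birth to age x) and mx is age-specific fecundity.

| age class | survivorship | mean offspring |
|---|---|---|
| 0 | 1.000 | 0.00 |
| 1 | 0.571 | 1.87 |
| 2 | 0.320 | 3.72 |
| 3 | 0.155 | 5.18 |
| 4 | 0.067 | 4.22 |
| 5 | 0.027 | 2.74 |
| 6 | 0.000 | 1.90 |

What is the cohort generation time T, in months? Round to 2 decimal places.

lx·mx: 0, 1.06777, 1.1904, 0.8029, 0.28274, 0.07398, 0 → R0 = 3.41779
x·lx·mx: 0, 1.06777, 2.3808, 2.4087, 1.13096, 0.3699, 0 → Σ = 7.35813
T = 7.35813 / 3.41779 = 2.152891… → 2.15

2.15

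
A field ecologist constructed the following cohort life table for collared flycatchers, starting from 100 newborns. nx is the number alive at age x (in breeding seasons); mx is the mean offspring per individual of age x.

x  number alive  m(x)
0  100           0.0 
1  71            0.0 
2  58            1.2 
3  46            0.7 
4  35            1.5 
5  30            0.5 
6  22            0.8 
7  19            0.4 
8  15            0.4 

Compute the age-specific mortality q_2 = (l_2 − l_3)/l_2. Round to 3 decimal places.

0.207

lx = nx/n0 = nx/100: 1, 0.71, 0.58, 0.46, 0.35, 0.3, 0.22, 0.19, 0.15
q_2 = (l_2 − l_3) / l_2 = (0.58 − 0.46) / 0.58
     = 0.12 / 0.58 = 0.206897… → 0.207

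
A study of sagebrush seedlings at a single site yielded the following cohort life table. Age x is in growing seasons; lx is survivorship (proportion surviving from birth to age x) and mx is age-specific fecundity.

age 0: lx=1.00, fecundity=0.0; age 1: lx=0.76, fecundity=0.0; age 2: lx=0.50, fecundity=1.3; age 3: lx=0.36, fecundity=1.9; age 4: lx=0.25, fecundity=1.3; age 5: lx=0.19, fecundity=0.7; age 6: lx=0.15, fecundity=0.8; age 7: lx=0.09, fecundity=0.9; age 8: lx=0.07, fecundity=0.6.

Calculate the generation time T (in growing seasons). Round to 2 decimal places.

3.41

lx·mx: 0, 0, 0.65, 0.684, 0.325, 0.133, 0.12, 0.081, 0.042 → R0 = 2.035
x·lx·mx: 0, 0, 1.3, 2.052, 1.3, 0.665, 0.72, 0.567, 0.336 → Σ = 6.94
T = 6.94 / 2.035 = 3.410319… → 3.41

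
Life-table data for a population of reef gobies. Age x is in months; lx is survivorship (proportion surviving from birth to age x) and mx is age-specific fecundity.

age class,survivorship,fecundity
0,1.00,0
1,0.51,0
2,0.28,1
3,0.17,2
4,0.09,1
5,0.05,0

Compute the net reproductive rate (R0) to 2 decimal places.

0.71

lx·mx by age: 0, 0, 0.28, 0.34, 0.09, 0
R0 = Σ lx·mx = 0.71 → 0.71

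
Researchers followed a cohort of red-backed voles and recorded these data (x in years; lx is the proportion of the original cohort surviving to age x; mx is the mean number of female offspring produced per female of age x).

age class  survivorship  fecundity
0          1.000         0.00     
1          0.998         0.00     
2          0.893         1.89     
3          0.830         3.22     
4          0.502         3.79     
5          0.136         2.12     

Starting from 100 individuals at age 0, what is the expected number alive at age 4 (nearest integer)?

Expected survivors = N0 · l_4 = 100 × 0.502 = 50.2 → 50

50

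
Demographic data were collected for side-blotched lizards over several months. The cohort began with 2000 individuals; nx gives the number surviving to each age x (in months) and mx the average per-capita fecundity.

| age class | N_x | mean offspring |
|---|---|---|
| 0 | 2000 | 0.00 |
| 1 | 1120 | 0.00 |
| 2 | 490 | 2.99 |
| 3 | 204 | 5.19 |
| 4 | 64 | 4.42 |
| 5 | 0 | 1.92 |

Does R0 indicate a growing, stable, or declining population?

lx = nx/n0 = nx/2000: 1, 0.56, 0.245, 0.102, 0.032, 0
R0 = Σ lx·mx = 0 + 0 + 0.73255 + 0.52938 + 0.14144 + 0 = 1.40337
R0 > 1, so the population is growing.

growing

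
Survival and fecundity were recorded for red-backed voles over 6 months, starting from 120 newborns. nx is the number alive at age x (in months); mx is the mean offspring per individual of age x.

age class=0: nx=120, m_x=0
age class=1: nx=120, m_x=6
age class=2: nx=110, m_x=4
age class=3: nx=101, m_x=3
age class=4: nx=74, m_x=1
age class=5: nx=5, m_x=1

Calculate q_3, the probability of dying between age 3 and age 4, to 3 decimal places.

lx = nx/n0 = nx/120: 1, 1, 0.91667…, 0.84167…, 0.61667…, 0.04167…
q_3 = (l_3 − l_4) / l_3 = (0.841667… − 0.616667…) / 0.841667…
     = 0.225… / 0.841667… = 0.267327… → 0.267

0.267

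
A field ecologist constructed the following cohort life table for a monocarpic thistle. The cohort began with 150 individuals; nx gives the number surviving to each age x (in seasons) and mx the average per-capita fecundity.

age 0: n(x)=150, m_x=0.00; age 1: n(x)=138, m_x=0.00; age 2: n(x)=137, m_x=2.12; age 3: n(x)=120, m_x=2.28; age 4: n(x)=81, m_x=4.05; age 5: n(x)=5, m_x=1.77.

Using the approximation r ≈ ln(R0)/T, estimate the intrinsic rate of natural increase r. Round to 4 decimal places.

0.5856

lx = nx/n0 = nx/150: 1, 0.92, 0.91333…, 0.8, 0.54, 0.03333…
R0 = Σ lx·mx = 0 + 0 + 1.93627… + 1.824 + 2.187 + 0.059… = 6.006267…
Σ x·lx·mx = 18.387533…; T = 18.387533…/6.006267… = 3.06139…
r ≈ ln(R0)/T = ln(6.006267…)/3.06139… = 0.585617… → 0.5856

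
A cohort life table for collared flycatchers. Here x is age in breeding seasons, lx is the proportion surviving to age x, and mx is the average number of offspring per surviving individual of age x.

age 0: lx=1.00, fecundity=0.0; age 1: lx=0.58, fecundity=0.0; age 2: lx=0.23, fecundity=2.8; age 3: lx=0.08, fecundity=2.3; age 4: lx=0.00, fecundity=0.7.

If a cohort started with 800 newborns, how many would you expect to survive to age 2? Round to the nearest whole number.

Expected survivors = N0 · l_2 = 800 × 0.23 = 184 → 184

184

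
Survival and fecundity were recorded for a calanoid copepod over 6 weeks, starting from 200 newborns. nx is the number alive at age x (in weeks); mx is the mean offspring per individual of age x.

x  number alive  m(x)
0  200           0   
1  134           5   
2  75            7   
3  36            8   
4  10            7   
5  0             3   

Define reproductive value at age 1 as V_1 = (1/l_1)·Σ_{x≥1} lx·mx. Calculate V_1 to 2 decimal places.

11.59

lx = nx/n0 = nx/200: 1, 0.67, 0.375, 0.18, 0.05, 0
lx·mx for x ≥ 1: 3.35, 2.625, 1.44, 0.35, 0 → sum = 7.765
V_1 = 7.765 / l_1 = 7.765 / 0.67 = 11.589552… → 11.59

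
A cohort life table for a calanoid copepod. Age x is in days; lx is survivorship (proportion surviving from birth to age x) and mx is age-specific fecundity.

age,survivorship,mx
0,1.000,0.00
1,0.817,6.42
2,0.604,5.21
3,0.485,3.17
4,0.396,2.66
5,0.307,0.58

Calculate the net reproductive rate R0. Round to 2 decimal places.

11.16

lx·mx by age: 0, 5.24514, 3.14684, 1.53745, 1.05336, 0.17806
R0 = Σ lx·mx = 11.16085 → 11.16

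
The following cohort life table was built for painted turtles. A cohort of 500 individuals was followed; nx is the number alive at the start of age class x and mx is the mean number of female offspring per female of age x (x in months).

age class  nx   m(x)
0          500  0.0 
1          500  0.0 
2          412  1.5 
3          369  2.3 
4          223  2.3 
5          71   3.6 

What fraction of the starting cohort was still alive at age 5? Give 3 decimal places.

0.142

l_5 = n_5/n_0 = 71/500 = 0.142 → 0.142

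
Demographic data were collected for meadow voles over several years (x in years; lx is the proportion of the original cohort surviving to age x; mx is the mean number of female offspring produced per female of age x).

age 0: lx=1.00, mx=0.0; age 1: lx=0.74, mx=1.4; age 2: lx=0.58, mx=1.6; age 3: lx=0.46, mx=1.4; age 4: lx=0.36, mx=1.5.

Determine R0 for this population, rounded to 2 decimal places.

3.15

lx·mx by age: 0, 1.036, 0.928, 0.644, 0.54
R0 = Σ lx·mx = 3.148 → 3.15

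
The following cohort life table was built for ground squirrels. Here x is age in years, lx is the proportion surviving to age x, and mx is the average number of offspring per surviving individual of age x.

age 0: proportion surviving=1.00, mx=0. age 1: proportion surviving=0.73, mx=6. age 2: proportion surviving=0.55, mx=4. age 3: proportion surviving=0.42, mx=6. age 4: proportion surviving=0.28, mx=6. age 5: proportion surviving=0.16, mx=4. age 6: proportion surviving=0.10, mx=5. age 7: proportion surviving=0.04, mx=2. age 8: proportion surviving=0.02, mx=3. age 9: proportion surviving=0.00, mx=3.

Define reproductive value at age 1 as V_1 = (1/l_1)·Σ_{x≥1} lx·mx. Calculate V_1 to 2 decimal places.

16.52

lx·mx for x ≥ 1: 4.38, 2.2, 2.52, 1.68, 0.64, 0.5, 0.08, 0.06, 0 → sum = 12.06
V_1 = 12.06 / l_1 = 12.06 / 0.73 = 16.520548… → 16.52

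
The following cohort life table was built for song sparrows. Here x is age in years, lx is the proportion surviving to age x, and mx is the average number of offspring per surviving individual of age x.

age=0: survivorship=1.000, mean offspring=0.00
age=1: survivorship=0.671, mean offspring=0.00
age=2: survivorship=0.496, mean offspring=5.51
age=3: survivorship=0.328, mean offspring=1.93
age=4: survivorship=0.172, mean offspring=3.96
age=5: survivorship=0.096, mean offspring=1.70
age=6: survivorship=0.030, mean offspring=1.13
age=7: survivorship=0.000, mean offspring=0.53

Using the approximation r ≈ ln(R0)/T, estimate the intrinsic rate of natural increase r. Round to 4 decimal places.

R0 = Σ lx·mx = 0 + 0 + 2.73296 + 0.63304 + 0.68112 + 0.1632 + 0.0339 + 0 = 4.24422
Σ x·lx·mx = 11.10892; T = 11.10892/4.24422 = 2.61742…
r ≈ ln(R0)/T = ln(4.24422)/2.61742… = 0.552283… → 0.5523

0.5523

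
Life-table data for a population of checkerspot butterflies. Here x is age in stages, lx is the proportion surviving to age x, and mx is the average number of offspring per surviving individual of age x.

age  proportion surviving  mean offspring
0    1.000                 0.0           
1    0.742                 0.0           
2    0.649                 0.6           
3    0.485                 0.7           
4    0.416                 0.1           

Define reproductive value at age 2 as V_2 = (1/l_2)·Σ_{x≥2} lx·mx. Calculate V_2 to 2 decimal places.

1.19

lx·mx for x ≥ 2: 0.3894, 0.3395, 0.0416 → sum = 0.7705
V_2 = 0.7705 / l_2 = 0.7705 / 0.649 = 1.187211… → 1.19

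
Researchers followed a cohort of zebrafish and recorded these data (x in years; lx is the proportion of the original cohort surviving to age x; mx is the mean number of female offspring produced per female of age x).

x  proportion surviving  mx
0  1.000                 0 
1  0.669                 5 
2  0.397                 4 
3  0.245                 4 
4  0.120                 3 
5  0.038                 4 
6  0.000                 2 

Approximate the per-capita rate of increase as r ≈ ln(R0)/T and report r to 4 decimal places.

1.0249

R0 = Σ lx·mx = 0 + 3.345 + 1.588 + 0.98 + 0.36 + 0.152 + 0 = 6.425
Σ x·lx·mx = 11.661; T = 11.661/6.425 = 1.81494…
r ≈ ln(R0)/T = ln(6.425)/1.81494… = 1.024935… → 1.0249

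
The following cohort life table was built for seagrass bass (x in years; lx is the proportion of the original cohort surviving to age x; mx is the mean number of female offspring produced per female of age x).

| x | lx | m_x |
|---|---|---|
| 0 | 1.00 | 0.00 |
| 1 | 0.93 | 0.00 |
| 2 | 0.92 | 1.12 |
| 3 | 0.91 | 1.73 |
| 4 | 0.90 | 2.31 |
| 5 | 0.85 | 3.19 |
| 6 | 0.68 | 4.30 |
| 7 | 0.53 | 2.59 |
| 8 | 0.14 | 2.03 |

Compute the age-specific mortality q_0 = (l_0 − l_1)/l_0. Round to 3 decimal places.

0.070

q_0 = (l_0 − l_1) / l_0 = (1 − 0.93) / 1
     = 0.07 / 1 = 0.07 → 0.070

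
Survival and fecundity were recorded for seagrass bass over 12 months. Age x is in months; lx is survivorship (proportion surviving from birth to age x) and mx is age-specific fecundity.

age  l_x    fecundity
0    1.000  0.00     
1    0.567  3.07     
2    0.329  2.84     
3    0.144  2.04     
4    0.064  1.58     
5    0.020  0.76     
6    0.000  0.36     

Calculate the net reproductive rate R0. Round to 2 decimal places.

3.09

lx·mx by age: 0, 1.74069, 0.93436, 0.29376, 0.10112, 0.0152, 0
R0 = Σ lx·mx = 3.08513 → 3.09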